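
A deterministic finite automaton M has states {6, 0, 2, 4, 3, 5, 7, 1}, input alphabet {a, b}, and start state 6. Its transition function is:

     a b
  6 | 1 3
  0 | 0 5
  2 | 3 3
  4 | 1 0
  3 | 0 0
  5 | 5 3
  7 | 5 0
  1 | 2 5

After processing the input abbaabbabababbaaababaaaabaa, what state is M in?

start at 6
read 'a': 6 → 1
read 'b': 1 → 5
read 'b': 5 → 3
read 'a': 3 → 0
read 'a': 0 → 0
read 'b': 0 → 5
read 'b': 5 → 3
read 'a': 3 → 0
read 'b': 0 → 5
read 'a': 5 → 5
read 'b': 5 → 3
read 'a': 3 → 0
read 'b': 0 → 5
read 'b': 5 → 3
read 'a': 3 → 0
read 'a': 0 → 0
read 'a': 0 → 0
read 'b': 0 → 5
read 'a': 5 → 5
read 'b': 5 → 3
read 'a': 3 → 0
read 'a': 0 → 0
read 'a': 0 → 0
read 'a': 0 → 0
read 'b': 0 → 5
read 'a': 5 → 5
read 'a': 5 → 5

5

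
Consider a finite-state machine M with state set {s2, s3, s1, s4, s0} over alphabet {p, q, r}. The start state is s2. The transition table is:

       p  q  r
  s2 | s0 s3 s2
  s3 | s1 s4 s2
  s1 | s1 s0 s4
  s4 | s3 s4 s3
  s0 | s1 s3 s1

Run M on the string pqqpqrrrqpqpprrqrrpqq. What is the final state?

s2 → s0 → s3 → s4 → s3 → s4 → s3 → s2 → s2 → s3 → s1 → s0 → s1 → s1 → s4 → s3 → s4 → s3 → s2 → s0 → s3 → s4

s4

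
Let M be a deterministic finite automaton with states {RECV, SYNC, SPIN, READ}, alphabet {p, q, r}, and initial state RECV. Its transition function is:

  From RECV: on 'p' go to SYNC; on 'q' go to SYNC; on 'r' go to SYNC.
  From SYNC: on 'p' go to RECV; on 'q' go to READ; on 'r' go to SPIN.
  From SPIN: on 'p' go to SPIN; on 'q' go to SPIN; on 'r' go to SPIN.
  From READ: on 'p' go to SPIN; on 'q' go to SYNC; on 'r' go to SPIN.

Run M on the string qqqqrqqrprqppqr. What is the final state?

RECV → SYNC → READ → SYNC → READ → SPIN → SPIN → SPIN → SPIN → SPIN → SPIN → SPIN → SPIN → SPIN → SPIN → SPIN

SPIN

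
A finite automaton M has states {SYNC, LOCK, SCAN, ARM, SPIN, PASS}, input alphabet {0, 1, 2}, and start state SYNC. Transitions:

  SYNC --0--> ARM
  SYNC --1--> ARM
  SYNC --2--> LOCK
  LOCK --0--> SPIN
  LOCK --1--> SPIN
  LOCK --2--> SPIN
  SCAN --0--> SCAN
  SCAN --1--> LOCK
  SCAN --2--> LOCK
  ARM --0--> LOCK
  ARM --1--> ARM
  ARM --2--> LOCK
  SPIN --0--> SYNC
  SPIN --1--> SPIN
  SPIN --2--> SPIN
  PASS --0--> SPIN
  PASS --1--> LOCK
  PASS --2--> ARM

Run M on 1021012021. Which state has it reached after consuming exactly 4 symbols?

Trace: SYNC -1-> ARM -0-> LOCK -2-> SPIN -1-> SPIN
After 4 symbols: SPIN.

SPIN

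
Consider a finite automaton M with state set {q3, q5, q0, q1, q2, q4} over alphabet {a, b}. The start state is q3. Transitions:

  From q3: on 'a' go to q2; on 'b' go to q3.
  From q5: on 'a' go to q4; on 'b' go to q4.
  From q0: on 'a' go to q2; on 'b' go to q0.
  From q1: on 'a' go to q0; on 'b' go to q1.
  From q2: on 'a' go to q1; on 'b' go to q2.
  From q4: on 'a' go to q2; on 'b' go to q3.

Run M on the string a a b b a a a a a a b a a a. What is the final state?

q1

Trace: q3 -a-> q2 -a-> q1 -b-> q1 -b-> q1 -a-> q0 -a-> q2 -a-> q1 -a-> q0 -a-> q2 -a-> q1 -b-> q1 -a-> q0 -a-> q2 -a-> q1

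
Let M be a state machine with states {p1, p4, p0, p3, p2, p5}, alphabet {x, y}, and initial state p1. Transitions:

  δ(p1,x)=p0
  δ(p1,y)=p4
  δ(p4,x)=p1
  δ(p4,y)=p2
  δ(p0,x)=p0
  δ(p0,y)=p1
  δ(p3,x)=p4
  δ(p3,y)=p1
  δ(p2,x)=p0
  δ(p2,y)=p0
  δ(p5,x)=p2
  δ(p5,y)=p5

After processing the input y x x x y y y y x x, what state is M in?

Trace: p1 -y-> p4 -x-> p1 -x-> p0 -x-> p0 -y-> p1 -y-> p4 -y-> p2 -y-> p0 -x-> p0 -x-> p0

p0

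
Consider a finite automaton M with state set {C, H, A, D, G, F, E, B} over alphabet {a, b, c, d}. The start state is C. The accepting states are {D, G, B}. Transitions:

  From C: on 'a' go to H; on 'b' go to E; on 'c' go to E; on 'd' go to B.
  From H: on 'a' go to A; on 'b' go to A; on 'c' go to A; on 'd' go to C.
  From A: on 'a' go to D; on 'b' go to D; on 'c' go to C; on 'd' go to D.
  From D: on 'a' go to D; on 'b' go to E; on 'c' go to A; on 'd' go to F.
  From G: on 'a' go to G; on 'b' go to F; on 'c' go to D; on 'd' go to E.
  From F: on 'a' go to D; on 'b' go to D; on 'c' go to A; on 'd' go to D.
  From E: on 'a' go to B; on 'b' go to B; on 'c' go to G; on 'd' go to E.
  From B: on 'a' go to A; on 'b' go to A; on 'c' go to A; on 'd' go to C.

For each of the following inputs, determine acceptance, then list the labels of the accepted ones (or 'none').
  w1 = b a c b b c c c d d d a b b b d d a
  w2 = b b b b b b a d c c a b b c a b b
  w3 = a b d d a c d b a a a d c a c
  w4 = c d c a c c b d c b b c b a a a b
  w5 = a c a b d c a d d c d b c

w1, w2

w1: Trace: C -b-> E -a-> B -c-> A -b-> D -b-> E -c-> G -c-> D -c-> A -d-> D -d-> F -d-> D -a-> D -b-> E -b-> B -b-> A -d-> D -d-> F -a-> D  → end D, accepted
w2: Trace: C -b-> E -b-> B -b-> A -b-> D -b-> E -b-> B -a-> A -d-> D -c-> A -c-> C -a-> H -b-> A -b-> D -c-> A -a-> D -b-> E -b-> B  → end B, accepted
w3: Trace: C -a-> H -b-> A -d-> D -d-> F -a-> D -c-> A -d-> D -b-> E -a-> B -a-> A -a-> D -d-> F -c-> A -a-> D -c-> A  → end A, rejected
w4: Trace: C -c-> E -d-> E -c-> G -a-> G -c-> D -c-> A -b-> D -d-> F -c-> A -b-> D -b-> E -c-> G -b-> F -a-> D -a-> D -a-> D -b-> E  → end E, rejected
w5: Trace: C -a-> H -c-> A -a-> D -b-> E -d-> E -c-> G -a-> G -d-> E -d-> E -c-> G -d-> E -b-> B -c-> A  → end A, rejected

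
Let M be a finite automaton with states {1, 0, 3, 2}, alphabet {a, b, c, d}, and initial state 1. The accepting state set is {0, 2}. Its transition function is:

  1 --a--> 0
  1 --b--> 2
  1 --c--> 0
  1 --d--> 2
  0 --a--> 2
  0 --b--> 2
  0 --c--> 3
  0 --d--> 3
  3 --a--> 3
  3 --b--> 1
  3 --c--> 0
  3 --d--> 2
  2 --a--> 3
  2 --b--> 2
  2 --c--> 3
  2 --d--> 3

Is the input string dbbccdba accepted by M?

start at 1
read 'd': 1 → 2
read 'b': 2 → 2
read 'b': 2 → 2
read 'c': 2 → 3
read 'c': 3 → 0
read 'd': 0 → 3
read 'b': 3 → 1
read 'a': 1 → 0
End state 0 is accepting.

Yes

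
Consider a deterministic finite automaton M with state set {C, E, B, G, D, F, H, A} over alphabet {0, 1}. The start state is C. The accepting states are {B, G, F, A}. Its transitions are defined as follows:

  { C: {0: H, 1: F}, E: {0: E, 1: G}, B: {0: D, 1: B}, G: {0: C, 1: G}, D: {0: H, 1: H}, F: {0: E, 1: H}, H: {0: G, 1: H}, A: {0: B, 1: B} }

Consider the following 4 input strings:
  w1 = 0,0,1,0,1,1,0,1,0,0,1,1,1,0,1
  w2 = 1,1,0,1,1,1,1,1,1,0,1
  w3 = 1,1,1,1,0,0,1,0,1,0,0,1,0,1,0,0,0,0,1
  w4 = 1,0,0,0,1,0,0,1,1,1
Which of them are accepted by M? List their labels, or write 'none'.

w1, w2, w3

w1:
  start at C
  read '0': C → H
  read '0': H → G
  read '1': G → G
  read '0': G → C
  read '1': C → F
  read '1': F → H
  read '0': H → G
  read '1': G → G
  read '0': G → C
  read '0': C → H
  read '1': H → H
  read '1': H → H
  read '1': H → H
  read '0': H → G
  read '1': G → G
  end G, accepted
w2:
  start at C
  read '1': C → F
  read '1': F → H
  read '0': H → G
  read '1': G → G
  read '1': G → G
  read '1': G → G
  read '1': G → G
  read '1': G → G
  read '1': G → G
  read '0': G → C
  read '1': C → F
  end F, accepted
w3:
  start at C
  read '1': C → F
  read '1': F → H
  read '1': H → H
  read '1': H → H
  read '0': H → G
  read '0': G → C
  read '1': C → F
  read '0': F → E
  read '1': E → G
  read '0': G → C
  read '0': C → H
  read '1': H → H
  read '0': H → G
  read '1': G → G
  read '0': G → C
  read '0': C → H
  read '0': H → G
  read '0': G → C
  read '1': C → F
  end F, accepted
w4:
  start at C
  read '1': C → F
  read '0': F → E
  read '0': E → E
  read '0': E → E
  read '1': E → G
  read '0': G → C
  read '0': C → H
  read '1': H → H
  read '1': H → H
  read '1': H → H
  end H, rejected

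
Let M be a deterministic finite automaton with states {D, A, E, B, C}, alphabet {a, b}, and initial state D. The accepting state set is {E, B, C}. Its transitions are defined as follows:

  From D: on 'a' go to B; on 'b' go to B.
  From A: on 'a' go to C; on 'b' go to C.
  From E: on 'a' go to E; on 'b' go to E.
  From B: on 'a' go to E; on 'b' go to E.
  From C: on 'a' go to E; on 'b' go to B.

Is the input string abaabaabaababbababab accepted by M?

D → B → E → E → E → E → E → E → E → E → E → E → E → E → E → E → E → E → E → E → E
End state E is accepting.

Yes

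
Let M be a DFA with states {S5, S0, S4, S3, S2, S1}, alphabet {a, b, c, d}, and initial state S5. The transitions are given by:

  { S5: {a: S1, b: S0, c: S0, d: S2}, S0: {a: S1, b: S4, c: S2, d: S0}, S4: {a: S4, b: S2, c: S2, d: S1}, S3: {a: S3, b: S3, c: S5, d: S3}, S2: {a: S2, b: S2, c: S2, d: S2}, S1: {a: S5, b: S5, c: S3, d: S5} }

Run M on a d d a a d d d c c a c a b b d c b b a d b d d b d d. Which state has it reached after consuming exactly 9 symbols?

start at S5
read 'a': S5 → S1
read 'd': S1 → S5
read 'd': S5 → S2
read 'a': S2 → S2
read 'a': S2 → S2
read 'd': S2 → S2
read 'd': S2 → S2
read 'd': S2 → S2
read 'c': S2 → S2
After 9 symbols: S2.

S2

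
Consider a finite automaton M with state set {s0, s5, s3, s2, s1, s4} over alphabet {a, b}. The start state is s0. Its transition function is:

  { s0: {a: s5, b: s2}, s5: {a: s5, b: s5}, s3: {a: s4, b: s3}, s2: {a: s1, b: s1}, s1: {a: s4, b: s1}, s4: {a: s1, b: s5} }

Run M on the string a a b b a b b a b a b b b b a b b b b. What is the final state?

start at s0
read 'a': s0 → s5
read 'a': s5 → s5
read 'b': s5 → s5
read 'b': s5 → s5
read 'a': s5 → s5
read 'b': s5 → s5
read 'b': s5 → s5
read 'a': s5 → s5
read 'b': s5 → s5
read 'a': s5 → s5
read 'b': s5 → s5
read 'b': s5 → s5
read 'b': s5 → s5
read 'b': s5 → s5
read 'a': s5 → s5
read 'b': s5 → s5
read 'b': s5 → s5
read 'b': s5 → s5
read 'b': s5 → s5

s5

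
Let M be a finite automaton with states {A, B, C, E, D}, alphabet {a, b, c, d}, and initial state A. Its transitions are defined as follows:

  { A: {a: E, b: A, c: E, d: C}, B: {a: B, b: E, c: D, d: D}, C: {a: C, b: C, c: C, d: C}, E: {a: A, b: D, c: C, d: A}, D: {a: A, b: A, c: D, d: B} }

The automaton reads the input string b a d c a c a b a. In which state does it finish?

A → A → E → A → E → A → E → A → A → E

E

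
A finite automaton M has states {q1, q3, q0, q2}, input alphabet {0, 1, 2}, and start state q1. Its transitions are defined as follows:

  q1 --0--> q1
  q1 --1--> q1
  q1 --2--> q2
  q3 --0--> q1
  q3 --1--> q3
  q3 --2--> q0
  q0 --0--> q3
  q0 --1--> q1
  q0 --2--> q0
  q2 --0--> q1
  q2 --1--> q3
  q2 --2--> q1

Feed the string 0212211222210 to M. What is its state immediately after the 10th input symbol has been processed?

q1 → q1 → q2 → q3 → q0 → q0 → q1 → q1 → q2 → q1 → q2
After 10 symbols: q2.

q2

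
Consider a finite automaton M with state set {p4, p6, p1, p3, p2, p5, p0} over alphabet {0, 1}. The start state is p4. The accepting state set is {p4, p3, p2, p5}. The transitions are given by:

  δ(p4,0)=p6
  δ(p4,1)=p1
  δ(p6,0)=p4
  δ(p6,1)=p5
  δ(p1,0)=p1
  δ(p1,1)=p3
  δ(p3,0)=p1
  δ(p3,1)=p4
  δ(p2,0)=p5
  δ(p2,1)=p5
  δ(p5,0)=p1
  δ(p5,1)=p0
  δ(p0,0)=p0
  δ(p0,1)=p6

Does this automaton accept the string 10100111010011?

p4 → p1 → p1 → p3 → p1 → p1 → p3 → p4 → p1 → p1 → p3 → p1 → p1 → p3 → p4
End state p4 is accepting.

Yes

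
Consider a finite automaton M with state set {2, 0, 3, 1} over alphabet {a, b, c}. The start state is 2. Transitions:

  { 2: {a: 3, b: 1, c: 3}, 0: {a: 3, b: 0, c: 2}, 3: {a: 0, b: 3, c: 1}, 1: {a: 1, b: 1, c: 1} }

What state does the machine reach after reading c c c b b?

1

2 → 3 → 1 → 1 → 1 → 1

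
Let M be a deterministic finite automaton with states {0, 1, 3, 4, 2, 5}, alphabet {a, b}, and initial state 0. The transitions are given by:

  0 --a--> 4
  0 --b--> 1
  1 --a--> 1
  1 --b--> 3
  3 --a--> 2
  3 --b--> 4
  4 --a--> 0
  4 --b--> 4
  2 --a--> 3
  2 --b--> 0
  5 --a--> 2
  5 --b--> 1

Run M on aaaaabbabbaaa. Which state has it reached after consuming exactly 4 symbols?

0 → 4 → 0 → 4 → 0
After 4 symbols: 0.

0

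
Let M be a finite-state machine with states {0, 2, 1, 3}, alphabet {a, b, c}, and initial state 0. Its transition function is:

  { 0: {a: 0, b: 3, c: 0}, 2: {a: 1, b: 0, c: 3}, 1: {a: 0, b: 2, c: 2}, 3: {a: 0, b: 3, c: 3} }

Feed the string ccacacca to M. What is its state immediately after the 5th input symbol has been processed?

0 → 0 → 0 → 0 → 0 → 0
After 5 symbols: 0.

0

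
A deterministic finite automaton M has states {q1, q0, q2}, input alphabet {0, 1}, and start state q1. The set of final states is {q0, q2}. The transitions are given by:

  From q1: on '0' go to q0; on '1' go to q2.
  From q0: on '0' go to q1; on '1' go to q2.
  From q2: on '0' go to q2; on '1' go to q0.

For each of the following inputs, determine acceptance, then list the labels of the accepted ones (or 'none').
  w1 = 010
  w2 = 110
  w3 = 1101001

w1: q1 → q0 → q2 → q2  → end q2, accepted
w2: q1 → q2 → q0 → q1  → end q1, rejected
w3: q1 → q2 → q0 → q1 → q2 → q2 → q2 → q0  → end q0, accepted

w1, w3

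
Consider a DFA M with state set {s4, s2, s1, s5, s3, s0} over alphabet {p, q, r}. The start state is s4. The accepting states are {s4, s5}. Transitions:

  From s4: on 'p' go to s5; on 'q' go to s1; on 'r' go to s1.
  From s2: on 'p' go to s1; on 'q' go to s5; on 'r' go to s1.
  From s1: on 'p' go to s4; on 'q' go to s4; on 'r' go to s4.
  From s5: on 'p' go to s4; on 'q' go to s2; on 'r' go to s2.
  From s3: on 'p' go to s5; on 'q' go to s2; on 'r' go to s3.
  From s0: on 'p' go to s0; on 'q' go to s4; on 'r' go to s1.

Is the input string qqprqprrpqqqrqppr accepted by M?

start at s4
read 'q': s4 → s1
read 'q': s1 → s4
read 'p': s4 → s5
read 'r': s5 → s2
read 'q': s2 → s5
read 'p': s5 → s4
read 'r': s4 → s1
read 'r': s1 → s4
read 'p': s4 → s5
read 'q': s5 → s2
read 'q': s2 → s5
read 'q': s5 → s2
read 'r': s2 → s1
read 'q': s1 → s4
read 'p': s4 → s5
read 'p': s5 → s4
read 'r': s4 → s1
End state s1 is not accepting.

No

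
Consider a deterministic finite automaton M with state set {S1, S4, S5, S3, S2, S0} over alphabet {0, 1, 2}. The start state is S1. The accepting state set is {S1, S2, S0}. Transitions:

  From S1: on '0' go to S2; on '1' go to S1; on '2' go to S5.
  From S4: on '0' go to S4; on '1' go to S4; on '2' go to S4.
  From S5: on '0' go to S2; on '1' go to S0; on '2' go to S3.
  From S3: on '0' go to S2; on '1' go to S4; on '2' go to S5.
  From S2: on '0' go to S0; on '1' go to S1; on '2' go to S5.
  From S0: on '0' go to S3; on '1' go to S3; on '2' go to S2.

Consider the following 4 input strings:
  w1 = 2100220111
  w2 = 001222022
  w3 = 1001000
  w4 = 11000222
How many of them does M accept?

w1: Trace: S1 -2-> S5 -1-> S0 -0-> S3 -0-> S2 -2-> S5 -2-> S3 -0-> S2 -1-> S1 -1-> S1 -1-> S1  → end S1, accepted
w2: Trace: S1 -0-> S2 -0-> S0 -1-> S3 -2-> S5 -2-> S3 -2-> S5 -0-> S2 -2-> S5 -2-> S3  → end S3, rejected
w3: Trace: S1 -1-> S1 -0-> S2 -0-> S0 -1-> S3 -0-> S2 -0-> S0 -0-> S3  → end S3, rejected
w4: Trace: S1 -1-> S1 -1-> S1 -0-> S2 -0-> S0 -0-> S3 -2-> S5 -2-> S3 -2-> S5  → end S5, rejected

1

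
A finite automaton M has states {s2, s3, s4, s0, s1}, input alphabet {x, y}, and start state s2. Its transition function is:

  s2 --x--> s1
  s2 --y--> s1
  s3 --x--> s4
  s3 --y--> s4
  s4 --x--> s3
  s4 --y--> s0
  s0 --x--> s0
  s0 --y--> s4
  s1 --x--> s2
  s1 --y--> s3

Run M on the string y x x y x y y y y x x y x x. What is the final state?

Trace: s2 -y-> s1 -x-> s2 -x-> s1 -y-> s3 -x-> s4 -y-> s0 -y-> s4 -y-> s0 -y-> s4 -x-> s3 -x-> s4 -y-> s0 -x-> s0 -x-> s0

s0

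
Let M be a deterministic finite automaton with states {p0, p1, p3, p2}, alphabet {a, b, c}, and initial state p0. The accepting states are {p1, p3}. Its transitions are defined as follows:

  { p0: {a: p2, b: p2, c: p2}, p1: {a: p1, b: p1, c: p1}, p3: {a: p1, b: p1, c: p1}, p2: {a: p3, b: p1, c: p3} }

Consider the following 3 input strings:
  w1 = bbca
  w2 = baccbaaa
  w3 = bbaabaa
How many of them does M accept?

3

w1: p0 → p2 → p1 → p1 → p1  → end p1, accepted
w2: p0 → p2 → p3 → p1 → p1 → p1 → p1 → p1 → p1  → end p1, accepted
w3: p0 → p2 → p1 → p1 → p1 → p1 → p1 → p1  → end p1, accepted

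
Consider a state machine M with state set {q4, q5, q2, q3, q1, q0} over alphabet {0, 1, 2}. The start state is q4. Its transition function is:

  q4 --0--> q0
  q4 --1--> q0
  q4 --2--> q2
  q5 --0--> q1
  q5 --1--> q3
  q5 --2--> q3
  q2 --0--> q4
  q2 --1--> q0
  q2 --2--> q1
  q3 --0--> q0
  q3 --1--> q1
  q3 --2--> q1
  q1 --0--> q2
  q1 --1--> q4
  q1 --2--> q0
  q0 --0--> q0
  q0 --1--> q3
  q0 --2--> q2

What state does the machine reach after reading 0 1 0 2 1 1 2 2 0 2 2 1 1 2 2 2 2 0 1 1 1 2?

Trace: q4 -0-> q0 -1-> q3 -0-> q0 -2-> q2 -1-> q0 -1-> q3 -2-> q1 -2-> q0 -0-> q0 -2-> q2 -2-> q1 -1-> q4 -1-> q0 -2-> q2 -2-> q1 -2-> q0 -2-> q2 -0-> q4 -1-> q0 -1-> q3 -1-> q1 -2-> q0

q0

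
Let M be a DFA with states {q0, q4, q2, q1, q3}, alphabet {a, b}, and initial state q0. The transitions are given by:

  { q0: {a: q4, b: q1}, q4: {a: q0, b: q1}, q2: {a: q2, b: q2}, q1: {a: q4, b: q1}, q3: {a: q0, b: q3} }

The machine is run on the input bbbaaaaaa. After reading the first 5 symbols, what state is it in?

Trace: q0 -b-> q1 -b-> q1 -b-> q1 -a-> q4 -a-> q0
After 5 symbols: q0.

q0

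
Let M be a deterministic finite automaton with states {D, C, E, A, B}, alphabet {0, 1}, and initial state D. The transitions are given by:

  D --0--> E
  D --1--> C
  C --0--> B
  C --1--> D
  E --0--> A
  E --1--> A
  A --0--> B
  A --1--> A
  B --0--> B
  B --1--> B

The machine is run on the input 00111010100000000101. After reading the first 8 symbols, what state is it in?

Trace: D -0-> E -0-> A -1-> A -1-> A -1-> A -0-> B -1-> B -0-> B
After 8 symbols: B.

B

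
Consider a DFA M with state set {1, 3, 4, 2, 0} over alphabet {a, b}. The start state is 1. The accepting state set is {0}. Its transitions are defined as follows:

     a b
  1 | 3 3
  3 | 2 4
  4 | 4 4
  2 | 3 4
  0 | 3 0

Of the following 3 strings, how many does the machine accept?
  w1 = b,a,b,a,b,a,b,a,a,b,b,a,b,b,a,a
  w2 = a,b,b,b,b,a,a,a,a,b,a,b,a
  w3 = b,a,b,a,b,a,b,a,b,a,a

0

w1: Trace: 1 -b-> 3 -a-> 2 -b-> 4 -a-> 4 -b-> 4 -a-> 4 -b-> 4 -a-> 4 -a-> 4 -b-> 4 -b-> 4 -a-> 4 -b-> 4 -b-> 4 -a-> 4 -a-> 4  → end 4, rejected
w2: Trace: 1 -a-> 3 -b-> 4 -b-> 4 -b-> 4 -b-> 4 -a-> 4 -a-> 4 -a-> 4 -a-> 4 -b-> 4 -a-> 4 -b-> 4 -a-> 4  → end 4, rejected
w3: Trace: 1 -b-> 3 -a-> 2 -b-> 4 -a-> 4 -b-> 4 -a-> 4 -b-> 4 -a-> 4 -b-> 4 -a-> 4 -a-> 4  → end 4, rejected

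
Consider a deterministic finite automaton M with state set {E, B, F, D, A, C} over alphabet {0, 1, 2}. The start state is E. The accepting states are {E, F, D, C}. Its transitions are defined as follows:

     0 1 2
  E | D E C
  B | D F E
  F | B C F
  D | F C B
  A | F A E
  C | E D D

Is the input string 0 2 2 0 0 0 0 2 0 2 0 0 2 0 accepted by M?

No

start at E
read '0': E → D
read '2': D → B
read '2': B → E
read '0': E → D
read '0': D → F
read '0': F → B
read '0': B → D
read '2': D → B
read '0': B → D
read '2': D → B
read '0': B → D
read '0': D → F
read '2': F → F
read '0': F → B
End state B is not accepting.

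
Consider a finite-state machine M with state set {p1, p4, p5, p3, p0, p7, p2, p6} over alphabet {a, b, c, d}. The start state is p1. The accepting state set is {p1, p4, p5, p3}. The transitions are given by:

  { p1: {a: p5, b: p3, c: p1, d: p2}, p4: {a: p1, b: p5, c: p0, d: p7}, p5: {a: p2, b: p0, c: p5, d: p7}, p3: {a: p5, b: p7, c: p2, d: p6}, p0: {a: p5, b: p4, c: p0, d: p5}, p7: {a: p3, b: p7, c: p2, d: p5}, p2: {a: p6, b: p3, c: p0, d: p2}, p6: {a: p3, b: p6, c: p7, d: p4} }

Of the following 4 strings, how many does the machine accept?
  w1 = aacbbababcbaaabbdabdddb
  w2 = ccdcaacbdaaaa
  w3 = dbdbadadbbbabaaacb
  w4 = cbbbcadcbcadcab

1

w1:
  start at p1
  read 'a': p1 → p5
  read 'a': p5 → p2
  read 'c': p2 → p0
  read 'b': p0 → p4
  read 'b': p4 → p5
  read 'a': p5 → p2
  read 'b': p2 → p3
  read 'a': p3 → p5
  read 'b': p5 → p0
  read 'c': p0 → p0
  read 'b': p0 → p4
  read 'a': p4 → p1
  read 'a': p1 → p5
  read 'a': p5 → p2
  read 'b': p2 → p3
  read 'b': p3 → p7
  read 'd': p7 → p5
  read 'a': p5 → p2
  read 'b': p2 → p3
  read 'd': p3 → p6
  read 'd': p6 → p4
  read 'd': p4 → p7
  read 'b': p7 → p7
  end p7, rejected
w2:
  start at p1
  read 'c': p1 → p1
  read 'c': p1 → p1
  read 'd': p1 → p2
  read 'c': p2 → p0
  read 'a': p0 → p5
  read 'a': p5 → p2
  read 'c': p2 → p0
  read 'b': p0 → p4
  read 'd': p4 → p7
  read 'a': p7 → p3
  read 'a': p3 → p5
  read 'a': p5 → p2
  read 'a': p2 → p6
  end p6, rejected
w3:
  start at p1
  read 'd': p1 → p2
  read 'b': p2 → p3
  read 'd': p3 → p6
  read 'b': p6 → p6
  read 'a': p6 → p3
  read 'd': p3 → p6
  read 'a': p6 → p3
  read 'd': p3 → p6
  read 'b': p6 → p6
  read 'b': p6 → p6
  read 'b': p6 → p6
  read 'a': p6 → p3
  read 'b': p3 → p7
  read 'a': p7 → p3
  read 'a': p3 → p5
  read 'a': p5 → p2
  read 'c': p2 → p0
  read 'b': p0 → p4
  end p4, accepted
w4:
  start at p1
  read 'c': p1 → p1
  read 'b': p1 → p3
  read 'b': p3 → p7
  read 'b': p7 → p7
  read 'c': p7 → p2
  read 'a': p2 → p6
  read 'd': p6 → p4
  read 'c': p4 → p0
  read 'b': p0 → p4
  read 'c': p4 → p0
  read 'a': p0 → p5
  read 'd': p5 → p7
  read 'c': p7 → p2
  read 'a': p2 → p6
  read 'b': p6 → p6
  end p6, rejected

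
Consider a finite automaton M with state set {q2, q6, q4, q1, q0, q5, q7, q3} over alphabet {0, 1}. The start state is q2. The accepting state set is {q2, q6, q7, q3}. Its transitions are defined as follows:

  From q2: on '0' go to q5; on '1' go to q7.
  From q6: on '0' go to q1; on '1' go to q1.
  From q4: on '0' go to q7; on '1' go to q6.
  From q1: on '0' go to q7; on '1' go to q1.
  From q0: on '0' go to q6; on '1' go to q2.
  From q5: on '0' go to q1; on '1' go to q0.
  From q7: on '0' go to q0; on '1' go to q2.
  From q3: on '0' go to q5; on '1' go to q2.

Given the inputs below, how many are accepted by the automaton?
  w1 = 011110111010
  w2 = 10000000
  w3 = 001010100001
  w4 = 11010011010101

w1: q2 → q5 → q0 → q2 → q7 → q2 → q5 → q0 → q2 → q7 → q0 → q2 → q5  → end q5, rejected
w2: q2 → q7 → q0 → q6 → q1 → q7 → q0 → q6 → q1  → end q1, rejected
w3: q2 → q5 → q1 → q1 → q7 → q2 → q5 → q0 → q6 → q1 → q7 → q0 → q2  → end q2, accepted
w4: q2 → q7 → q2 → q5 → q0 → q6 → q1 → q1 → q1 → q7 → q2 → q5 → q0 → q6 → q1  → end q1, rejected

1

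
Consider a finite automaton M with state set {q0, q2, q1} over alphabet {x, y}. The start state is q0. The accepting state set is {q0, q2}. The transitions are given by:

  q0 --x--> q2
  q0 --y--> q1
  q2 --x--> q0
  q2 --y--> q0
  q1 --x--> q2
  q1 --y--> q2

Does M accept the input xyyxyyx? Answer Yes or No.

Yes

Trace: q0 -x-> q2 -y-> q0 -y-> q1 -x-> q2 -y-> q0 -y-> q1 -x-> q2
End state q2 is accepting.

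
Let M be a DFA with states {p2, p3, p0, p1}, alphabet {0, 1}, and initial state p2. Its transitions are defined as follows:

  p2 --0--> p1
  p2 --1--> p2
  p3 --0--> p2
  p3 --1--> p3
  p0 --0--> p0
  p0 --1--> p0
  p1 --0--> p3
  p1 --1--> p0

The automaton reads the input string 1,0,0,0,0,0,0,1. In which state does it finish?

Trace: p2 -1-> p2 -0-> p1 -0-> p3 -0-> p2 -0-> p1 -0-> p3 -0-> p2 -1-> p2

p2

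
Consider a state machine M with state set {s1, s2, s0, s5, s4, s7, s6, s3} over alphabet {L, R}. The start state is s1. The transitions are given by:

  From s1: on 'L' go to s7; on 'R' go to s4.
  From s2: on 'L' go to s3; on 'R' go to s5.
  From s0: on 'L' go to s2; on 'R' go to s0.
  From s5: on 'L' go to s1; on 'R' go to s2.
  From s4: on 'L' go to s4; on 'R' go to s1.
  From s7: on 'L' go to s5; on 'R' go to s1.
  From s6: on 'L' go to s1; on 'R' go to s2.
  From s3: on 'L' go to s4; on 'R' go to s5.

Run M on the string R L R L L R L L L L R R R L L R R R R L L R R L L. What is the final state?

s4

Trace: s1 -R-> s4 -L-> s4 -R-> s1 -L-> s7 -L-> s5 -R-> s2 -L-> s3 -L-> s4 -L-> s4 -L-> s4 -R-> s1 -R-> s4 -R-> s1 -L-> s7 -L-> s5 -R-> s2 -R-> s5 -R-> s2 -R-> s5 -L-> s1 -L-> s7 -R-> s1 -R-> s4 -L-> s4 -L-> s4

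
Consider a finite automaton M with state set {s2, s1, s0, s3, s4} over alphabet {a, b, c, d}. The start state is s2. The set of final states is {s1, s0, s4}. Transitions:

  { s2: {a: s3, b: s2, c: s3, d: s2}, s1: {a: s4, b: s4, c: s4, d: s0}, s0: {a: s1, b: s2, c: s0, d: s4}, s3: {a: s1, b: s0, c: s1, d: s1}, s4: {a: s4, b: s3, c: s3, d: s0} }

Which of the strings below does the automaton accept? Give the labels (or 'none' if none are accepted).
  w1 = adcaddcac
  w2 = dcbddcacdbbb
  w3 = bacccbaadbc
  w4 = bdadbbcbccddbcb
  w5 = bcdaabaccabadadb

w1, w4

w1: Trace: s2 -a-> s3 -d-> s1 -c-> s4 -a-> s4 -d-> s0 -d-> s4 -c-> s3 -a-> s1 -c-> s4  → end s4, accepted
w2: Trace: s2 -d-> s2 -c-> s3 -b-> s0 -d-> s4 -d-> s0 -c-> s0 -a-> s1 -c-> s4 -d-> s0 -b-> s2 -b-> s2 -b-> s2  → end s2, rejected
w3: Trace: s2 -b-> s2 -a-> s3 -c-> s1 -c-> s4 -c-> s3 -b-> s0 -a-> s1 -a-> s4 -d-> s0 -b-> s2 -c-> s3  → end s3, rejected
w4: Trace: s2 -b-> s2 -d-> s2 -a-> s3 -d-> s1 -b-> s4 -b-> s3 -c-> s1 -b-> s4 -c-> s3 -c-> s1 -d-> s0 -d-> s4 -b-> s3 -c-> s1 -b-> s4  → end s4, accepted
w5: Trace: s2 -b-> s2 -c-> s3 -d-> s1 -a-> s4 -a-> s4 -b-> s3 -a-> s1 -c-> s4 -c-> s3 -a-> s1 -b-> s4 -a-> s4 -d-> s0 -a-> s1 -d-> s0 -b-> s2  → end s2, rejected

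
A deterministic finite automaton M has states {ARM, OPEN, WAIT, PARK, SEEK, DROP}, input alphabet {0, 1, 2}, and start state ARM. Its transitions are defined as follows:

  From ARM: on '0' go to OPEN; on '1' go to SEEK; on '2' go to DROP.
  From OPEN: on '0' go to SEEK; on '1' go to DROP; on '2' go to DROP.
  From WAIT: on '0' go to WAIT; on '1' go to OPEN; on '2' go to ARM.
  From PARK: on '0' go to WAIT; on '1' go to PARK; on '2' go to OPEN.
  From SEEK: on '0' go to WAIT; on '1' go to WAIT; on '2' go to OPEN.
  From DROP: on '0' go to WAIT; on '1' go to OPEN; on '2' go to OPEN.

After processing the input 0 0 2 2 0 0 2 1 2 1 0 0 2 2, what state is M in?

DROP

Trace: ARM -0-> OPEN -0-> SEEK -2-> OPEN -2-> DROP -0-> WAIT -0-> WAIT -2-> ARM -1-> SEEK -2-> OPEN -1-> DROP -0-> WAIT -0-> WAIT -2-> ARM -2-> DROP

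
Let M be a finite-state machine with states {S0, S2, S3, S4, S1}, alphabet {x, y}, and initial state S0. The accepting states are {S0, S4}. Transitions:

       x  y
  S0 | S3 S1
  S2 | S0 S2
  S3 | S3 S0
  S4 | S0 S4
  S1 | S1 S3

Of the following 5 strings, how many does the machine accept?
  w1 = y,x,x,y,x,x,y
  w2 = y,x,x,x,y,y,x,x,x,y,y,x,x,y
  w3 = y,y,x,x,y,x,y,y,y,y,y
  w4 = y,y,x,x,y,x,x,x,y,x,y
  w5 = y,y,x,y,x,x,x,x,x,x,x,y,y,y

2

w1: S0 → S1 → S1 → S1 → S3 → S3 → S3 → S0  → end S0, accepted
w2: S0 → S1 → S1 → S1 → S1 → S3 → S0 → S3 → S3 → S3 → S0 → S1 → S1 → S1 → S3  → end S3, rejected
w3: S0 → S1 → S3 → S3 → S3 → S0 → S3 → S0 → S1 → S3 → S0 → S1  → end S1, rejected
w4: S0 → S1 → S3 → S3 → S3 → S0 → S3 → S3 → S3 → S0 → S3 → S0  → end S0, accepted
w5: S0 → S1 → S3 → S3 → S0 → S3 → S3 → S3 → S3 → S3 → S3 → S3 → S0 → S1 → S3  → end S3, rejected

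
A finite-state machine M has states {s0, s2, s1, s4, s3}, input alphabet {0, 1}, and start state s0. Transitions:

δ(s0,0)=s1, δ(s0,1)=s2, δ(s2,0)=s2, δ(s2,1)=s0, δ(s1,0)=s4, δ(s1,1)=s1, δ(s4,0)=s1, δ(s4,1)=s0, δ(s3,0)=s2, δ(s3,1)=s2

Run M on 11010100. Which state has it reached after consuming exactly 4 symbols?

start at s0
read '1': s0 → s2
read '1': s2 → s0
read '0': s0 → s1
read '1': s1 → s1
After 4 symbols: s1.

s1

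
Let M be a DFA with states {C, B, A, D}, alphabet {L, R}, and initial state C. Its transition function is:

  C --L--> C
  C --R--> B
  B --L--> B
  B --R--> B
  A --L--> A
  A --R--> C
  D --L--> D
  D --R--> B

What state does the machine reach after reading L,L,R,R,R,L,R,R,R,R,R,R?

C → C → C → B → B → B → B → B → B → B → B → B → B

B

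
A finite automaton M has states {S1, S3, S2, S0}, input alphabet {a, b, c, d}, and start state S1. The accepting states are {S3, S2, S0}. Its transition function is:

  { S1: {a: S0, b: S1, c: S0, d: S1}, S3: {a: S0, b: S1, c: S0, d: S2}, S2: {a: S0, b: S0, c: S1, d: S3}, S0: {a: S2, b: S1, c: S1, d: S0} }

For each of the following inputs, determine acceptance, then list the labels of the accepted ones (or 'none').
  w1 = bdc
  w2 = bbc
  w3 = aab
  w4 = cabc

w1, w2, w3

w1: S1 → S1 → S1 → S0  → end S0, accepted
w2: S1 → S1 → S1 → S0  → end S0, accepted
w3: S1 → S0 → S2 → S0  → end S0, accepted
w4: S1 → S0 → S2 → S0 → S1  → end S1, rejected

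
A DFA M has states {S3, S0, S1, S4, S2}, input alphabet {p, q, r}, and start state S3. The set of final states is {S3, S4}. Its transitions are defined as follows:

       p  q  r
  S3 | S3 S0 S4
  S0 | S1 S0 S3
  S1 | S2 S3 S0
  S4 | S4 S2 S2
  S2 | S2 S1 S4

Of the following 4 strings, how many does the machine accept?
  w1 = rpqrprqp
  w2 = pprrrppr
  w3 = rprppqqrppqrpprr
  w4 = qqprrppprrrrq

1

w1:
  start at S3
  read 'r': S3 → S4
  read 'p': S4 → S4
  read 'q': S4 → S2
  read 'r': S2 → S4
  read 'p': S4 → S4
  read 'r': S4 → S2
  read 'q': S2 → S1
  read 'p': S1 → S2
  end S2, rejected
w2:
  start at S3
  read 'p': S3 → S3
  read 'p': S3 → S3
  read 'r': S3 → S4
  read 'r': S4 → S2
  read 'r': S2 → S4
  read 'p': S4 → S4
  read 'p': S4 → S4
  read 'r': S4 → S2
  end S2, rejected
w3:
  start at S3
  read 'r': S3 → S4
  read 'p': S4 → S4
  read 'r': S4 → S2
  read 'p': S2 → S2
  read 'p': S2 → S2
  read 'q': S2 → S1
  read 'q': S1 → S3
  read 'r': S3 → S4
  read 'p': S4 → S4
  read 'p': S4 → S4
  read 'q': S4 → S2
  read 'r': S2 → S4
  read 'p': S4 → S4
  read 'p': S4 → S4
  read 'r': S4 → S2
  read 'r': S2 → S4
  end S4, accepted
w4:
  start at S3
  read 'q': S3 → S0
  read 'q': S0 → S0
  read 'p': S0 → S1
  read 'r': S1 → S0
  read 'r': S0 → S3
  read 'p': S3 → S3
  read 'p': S3 → S3
  read 'p': S3 → S3
  read 'r': S3 → S4
  read 'r': S4 → S2
  read 'r': S2 → S4
  read 'r': S4 → S2
  read 'q': S2 → S1
  end S1, rejected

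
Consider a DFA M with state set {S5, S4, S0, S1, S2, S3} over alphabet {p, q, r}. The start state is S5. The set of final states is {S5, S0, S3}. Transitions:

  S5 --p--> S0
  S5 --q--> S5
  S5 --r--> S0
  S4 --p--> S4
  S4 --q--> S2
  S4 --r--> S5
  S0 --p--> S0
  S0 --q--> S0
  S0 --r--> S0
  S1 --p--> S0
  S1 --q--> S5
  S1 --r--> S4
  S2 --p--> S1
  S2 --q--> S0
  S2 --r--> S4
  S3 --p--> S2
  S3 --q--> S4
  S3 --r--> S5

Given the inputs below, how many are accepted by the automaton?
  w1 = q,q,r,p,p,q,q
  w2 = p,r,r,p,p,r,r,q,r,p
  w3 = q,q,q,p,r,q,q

w1: Trace: S5 -q-> S5 -q-> S5 -r-> S0 -p-> S0 -p-> S0 -q-> S0 -q-> S0  → end S0, accepted
w2: Trace: S5 -p-> S0 -r-> S0 -r-> S0 -p-> S0 -p-> S0 -r-> S0 -r-> S0 -q-> S0 -r-> S0 -p-> S0  → end S0, accepted
w3: Trace: S5 -q-> S5 -q-> S5 -q-> S5 -p-> S0 -r-> S0 -q-> S0 -q-> S0  → end S0, accepted

3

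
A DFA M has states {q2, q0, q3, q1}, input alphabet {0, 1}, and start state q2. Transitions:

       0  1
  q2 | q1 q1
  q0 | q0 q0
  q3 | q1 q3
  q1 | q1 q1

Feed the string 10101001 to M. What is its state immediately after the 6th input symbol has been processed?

q2 → q1 → q1 → q1 → q1 → q1 → q1
After 6 symbols: q1.

q1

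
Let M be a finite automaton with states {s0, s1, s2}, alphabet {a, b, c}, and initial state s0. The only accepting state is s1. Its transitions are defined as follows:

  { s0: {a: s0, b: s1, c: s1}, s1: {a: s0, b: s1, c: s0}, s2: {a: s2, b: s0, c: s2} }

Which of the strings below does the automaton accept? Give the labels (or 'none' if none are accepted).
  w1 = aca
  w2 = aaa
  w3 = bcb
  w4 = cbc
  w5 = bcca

w3

w1: s0 → s0 → s1 → s0  → end s0, rejected
w2: s0 → s0 → s0 → s0  → end s0, rejected
w3: s0 → s1 → s0 → s1  → end s1, accepted
w4: s0 → s1 → s1 → s0  → end s0, rejected
w5: s0 → s1 → s0 → s1 → s0  → end s0, rejected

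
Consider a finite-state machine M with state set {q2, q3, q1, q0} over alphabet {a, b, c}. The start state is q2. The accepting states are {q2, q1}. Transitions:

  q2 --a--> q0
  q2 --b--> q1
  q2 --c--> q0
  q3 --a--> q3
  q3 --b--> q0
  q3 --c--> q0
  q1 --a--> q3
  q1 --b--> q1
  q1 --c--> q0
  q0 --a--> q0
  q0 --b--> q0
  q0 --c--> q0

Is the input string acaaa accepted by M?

No

start at q2
read 'a': q2 → q0
read 'c': q0 → q0
read 'a': q0 → q0
read 'a': q0 → q0
read 'a': q0 → q0
End state q0 is not accepting.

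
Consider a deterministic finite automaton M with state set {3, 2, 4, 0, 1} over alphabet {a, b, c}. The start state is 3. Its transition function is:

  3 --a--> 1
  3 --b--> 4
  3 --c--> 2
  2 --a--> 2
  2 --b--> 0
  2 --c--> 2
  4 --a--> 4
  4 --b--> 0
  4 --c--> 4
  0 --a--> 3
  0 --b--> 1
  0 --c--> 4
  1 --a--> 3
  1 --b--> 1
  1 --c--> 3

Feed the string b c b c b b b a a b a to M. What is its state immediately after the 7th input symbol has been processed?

Trace: 3 -b-> 4 -c-> 4 -b-> 0 -c-> 4 -b-> 0 -b-> 1 -b-> 1
After 7 symbols: 1.

1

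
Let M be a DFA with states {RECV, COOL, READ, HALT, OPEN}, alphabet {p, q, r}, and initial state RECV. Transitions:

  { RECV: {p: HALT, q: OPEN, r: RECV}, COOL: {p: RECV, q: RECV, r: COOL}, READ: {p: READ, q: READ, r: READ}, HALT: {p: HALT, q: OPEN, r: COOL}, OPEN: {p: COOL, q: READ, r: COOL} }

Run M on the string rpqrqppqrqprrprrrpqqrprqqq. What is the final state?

RECV → RECV → HALT → OPEN → COOL → RECV → HALT → HALT → OPEN → COOL → RECV → HALT → COOL → COOL → RECV → RECV → RECV → RECV → HALT → OPEN → READ → READ → READ → READ → READ → READ → READ

READ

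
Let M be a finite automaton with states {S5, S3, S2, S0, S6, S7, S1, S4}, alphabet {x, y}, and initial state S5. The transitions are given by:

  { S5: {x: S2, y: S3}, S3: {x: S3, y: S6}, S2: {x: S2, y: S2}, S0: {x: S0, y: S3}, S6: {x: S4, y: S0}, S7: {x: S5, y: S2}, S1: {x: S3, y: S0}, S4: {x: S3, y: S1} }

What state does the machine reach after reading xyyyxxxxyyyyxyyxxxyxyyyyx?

Trace: S5 -x-> S2 -y-> S2 -y-> S2 -y-> S2 -x-> S2 -x-> S2 -x-> S2 -x-> S2 -y-> S2 -y-> S2 -y-> S2 -y-> S2 -x-> S2 -y-> S2 -y-> S2 -x-> S2 -x-> S2 -x-> S2 -y-> S2 -x-> S2 -y-> S2 -y-> S2 -y-> S2 -y-> S2 -x-> S2

S2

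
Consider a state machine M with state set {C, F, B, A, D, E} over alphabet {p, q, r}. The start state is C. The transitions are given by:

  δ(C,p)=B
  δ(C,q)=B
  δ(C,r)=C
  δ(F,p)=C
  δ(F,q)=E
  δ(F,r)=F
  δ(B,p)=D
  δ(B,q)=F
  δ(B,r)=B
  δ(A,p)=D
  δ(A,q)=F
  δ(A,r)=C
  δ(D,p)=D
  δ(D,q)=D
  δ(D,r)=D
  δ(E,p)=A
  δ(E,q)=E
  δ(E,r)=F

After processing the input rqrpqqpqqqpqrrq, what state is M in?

start at C
read 'r': C → C
read 'q': C → B
read 'r': B → B
read 'p': B → D
read 'q': D → D
read 'q': D → D
read 'p': D → D
read 'q': D → D
read 'q': D → D
read 'q': D → D
read 'p': D → D
read 'q': D → D
read 'r': D → D
read 'r': D → D
read 'q': D → D

D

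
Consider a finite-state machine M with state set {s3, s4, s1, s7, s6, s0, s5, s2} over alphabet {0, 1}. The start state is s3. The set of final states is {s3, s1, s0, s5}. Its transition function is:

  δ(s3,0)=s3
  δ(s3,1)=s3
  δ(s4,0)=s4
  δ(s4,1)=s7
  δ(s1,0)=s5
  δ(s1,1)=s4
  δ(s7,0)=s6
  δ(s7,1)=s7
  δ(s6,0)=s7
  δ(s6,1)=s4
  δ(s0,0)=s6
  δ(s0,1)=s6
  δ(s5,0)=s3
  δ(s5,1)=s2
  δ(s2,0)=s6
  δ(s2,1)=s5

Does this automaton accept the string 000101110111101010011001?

Yes

Trace: s3 -0-> s3 -0-> s3 -0-> s3 -1-> s3 -0-> s3 -1-> s3 -1-> s3 -1-> s3 -0-> s3 -1-> s3 -1-> s3 -1-> s3 -1-> s3 -0-> s3 -1-> s3 -0-> s3 -1-> s3 -0-> s3 -0-> s3 -1-> s3 -1-> s3 -0-> s3 -0-> s3 -1-> s3
End state s3 is accepting.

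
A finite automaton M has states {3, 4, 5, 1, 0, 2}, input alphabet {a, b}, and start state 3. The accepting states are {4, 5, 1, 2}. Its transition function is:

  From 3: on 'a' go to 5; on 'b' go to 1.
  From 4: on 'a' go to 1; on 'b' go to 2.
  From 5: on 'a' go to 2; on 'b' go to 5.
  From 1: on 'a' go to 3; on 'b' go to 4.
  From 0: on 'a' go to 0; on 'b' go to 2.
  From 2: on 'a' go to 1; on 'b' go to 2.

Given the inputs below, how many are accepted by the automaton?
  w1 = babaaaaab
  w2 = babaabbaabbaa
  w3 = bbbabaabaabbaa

w1: 3 → 1 → 3 → 1 → 3 → 5 → 2 → 1 → 3 → 1  → end 1, accepted
w2: 3 → 1 → 3 → 1 → 3 → 5 → 5 → 5 → 2 → 1 → 4 → 2 → 1 → 3  → end 3, rejected
w3: 3 → 1 → 4 → 2 → 1 → 4 → 1 → 3 → 1 → 3 → 5 → 5 → 5 → 2 → 1  → end 1, accepted

2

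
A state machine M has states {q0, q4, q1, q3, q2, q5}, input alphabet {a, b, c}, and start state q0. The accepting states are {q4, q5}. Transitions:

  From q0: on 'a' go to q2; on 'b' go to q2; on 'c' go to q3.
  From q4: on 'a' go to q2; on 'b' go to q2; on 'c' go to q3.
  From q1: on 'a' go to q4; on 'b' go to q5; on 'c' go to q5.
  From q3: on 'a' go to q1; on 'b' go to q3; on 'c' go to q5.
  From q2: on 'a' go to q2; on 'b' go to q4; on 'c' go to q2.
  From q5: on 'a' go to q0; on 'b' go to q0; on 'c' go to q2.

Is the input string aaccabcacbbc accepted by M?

No

start at q0
read 'a': q0 → q2
read 'a': q2 → q2
read 'c': q2 → q2
read 'c': q2 → q2
read 'a': q2 → q2
read 'b': q2 → q4
read 'c': q4 → q3
read 'a': q3 → q1
read 'c': q1 → q5
read 'b': q5 → q0
read 'b': q0 → q2
read 'c': q2 → q2
End state q2 is not accepting.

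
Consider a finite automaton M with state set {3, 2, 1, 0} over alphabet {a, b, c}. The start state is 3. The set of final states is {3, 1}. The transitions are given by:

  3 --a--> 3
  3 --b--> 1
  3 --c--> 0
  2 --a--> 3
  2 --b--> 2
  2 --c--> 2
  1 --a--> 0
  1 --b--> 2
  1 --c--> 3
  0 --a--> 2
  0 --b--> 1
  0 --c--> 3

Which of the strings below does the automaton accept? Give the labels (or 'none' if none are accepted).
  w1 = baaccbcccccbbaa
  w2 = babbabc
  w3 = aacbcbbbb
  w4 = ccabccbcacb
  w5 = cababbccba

w1:
  start at 3
  read 'b': 3 → 1
  read 'a': 1 → 0
  read 'a': 0 → 2
  read 'c': 2 → 2
  read 'c': 2 → 2
  read 'b': 2 → 2
  read 'c': 2 → 2
  read 'c': 2 → 2
  read 'c': 2 → 2
  read 'c': 2 → 2
  read 'c': 2 → 2
  read 'b': 2 → 2
  read 'b': 2 → 2
  read 'a': 2 → 3
  read 'a': 3 → 3
  end 3, accepted
w2:
  start at 3
  read 'b': 3 → 1
  read 'a': 1 → 0
  read 'b': 0 → 1
  read 'b': 1 → 2
  read 'a': 2 → 3
  read 'b': 3 → 1
  read 'c': 1 → 3
  end 3, accepted
w3:
  start at 3
  read 'a': 3 → 3
  read 'a': 3 → 3
  read 'c': 3 → 0
  read 'b': 0 → 1
  read 'c': 1 → 3
  read 'b': 3 → 1
  read 'b': 1 → 2
  read 'b': 2 → 2
  read 'b': 2 → 2
  end 2, rejected
w4:
  start at 3
  read 'c': 3 → 0
  read 'c': 0 → 3
  read 'a': 3 → 3
  read 'b': 3 → 1
  read 'c': 1 → 3
  read 'c': 3 → 0
  read 'b': 0 → 1
  read 'c': 1 → 3
  read 'a': 3 → 3
  read 'c': 3 → 0
  read 'b': 0 → 1
  end 1, accepted
w5:
  start at 3
  read 'c': 3 → 0
  read 'a': 0 → 2
  read 'b': 2 → 2
  read 'a': 2 → 3
  read 'b': 3 → 1
  read 'b': 1 → 2
  read 'c': 2 → 2
  read 'c': 2 → 2
  read 'b': 2 → 2
  read 'a': 2 → 3
  end 3, accepted

w1, w2, w4, w5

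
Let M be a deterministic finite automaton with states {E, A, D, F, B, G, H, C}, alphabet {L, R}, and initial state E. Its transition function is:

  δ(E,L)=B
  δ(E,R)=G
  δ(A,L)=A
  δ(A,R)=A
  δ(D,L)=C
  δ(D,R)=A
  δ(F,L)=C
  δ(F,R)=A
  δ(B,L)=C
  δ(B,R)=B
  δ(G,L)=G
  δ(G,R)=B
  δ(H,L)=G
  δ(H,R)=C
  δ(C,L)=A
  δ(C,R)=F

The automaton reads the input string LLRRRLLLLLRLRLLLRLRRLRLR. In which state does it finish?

A

start at E
read 'L': E → B
read 'L': B → C
read 'R': C → F
read 'R': F → A
read 'R': A → A
read 'L': A → A
read 'L': A → A
read 'L': A → A
read 'L': A → A
read 'L': A → A
read 'R': A → A
read 'L': A → A
read 'R': A → A
read 'L': A → A
read 'L': A → A
read 'L': A → A
read 'R': A → A
read 'L': A → A
read 'R': A → A
read 'R': A → A
read 'L': A → A
read 'R': A → A
read 'L': A → A
read 'R': A → A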